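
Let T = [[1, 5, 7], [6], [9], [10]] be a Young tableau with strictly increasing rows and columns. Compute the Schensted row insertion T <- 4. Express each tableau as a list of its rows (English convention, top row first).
In row 1, 4 replaces 5 (the leftmost entry greater than 4); 5 is bumped to row 2. In row 2, 5 replaces 6 (the leftmost entry greater than 5); 6 is bumped to row 3. In row 3, 6 replaces 9 (the leftmost entry greater than 6); 9 is bumped to row 4. In row 4, 9 replaces 10 (the leftmost entry greater than 9); 10 is bumped to row 5. 10 starts a new row 5. The new tableau is [[1, 4, 7], [5], [6], [9], [10]].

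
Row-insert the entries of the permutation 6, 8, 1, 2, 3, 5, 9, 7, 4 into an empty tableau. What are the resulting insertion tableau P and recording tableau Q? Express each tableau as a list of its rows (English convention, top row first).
P = [[1, 2, 3, 4, 7], [5, 8, 9], [6]], Q = [[1, 2, 5, 6, 7], [3, 4, 8], [9]]

Insert each entry of the permutation into P by Schensted row insertion, recording in Q the position of each new cell.

Insert 6: appended to row 1. P = [[6]].
Insert 8: appended to row 1. P = [[6, 8]].
Insert 1: 1 bumps 6 from row 1; 6 starts row 2. P = [[1, 8], [6]].
Insert 2: 2 bumps 8 from row 1; 8 appends to row 2. P = [[1, 2], [6, 8]].
Insert 3: appended to row 1. P = [[1, 2, 3], [6, 8]].
Insert 5: appended to row 1. P = [[1, 2, 3, 5], [6, 8]].
Insert 9: appended to row 1. P = [[1, 2, 3, 5, 9], [6, 8]].
Insert 7: 7 bumps 9 from row 1; 9 appends to row 2. P = [[1, 2, 3, 5, 7], [6, 8, 9]].
Insert 4: 4 bumps 5 from row 1; 5 bumps 6 from row 2; 6 starts row 3. P = [[1, 2, 3, 4, 7], [5, 8, 9], [6]].

So P = [[1, 2, 3, 4, 7], [5, 8, 9], [6]], Q = [[1, 2, 5, 6, 7], [3, 4, 8], [9]].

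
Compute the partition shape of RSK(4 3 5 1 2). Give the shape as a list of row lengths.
[2, 2, 1]

Row-insert each entry into an empty tableau.

After inserting 4: P = [[4]].
After inserting 3: P = [[3], [4]].
After inserting 5: P = [[3, 5], [4]].
After inserting 1: P = [[1, 5], [3], [4]].
After inserting 2: P = [[1, 2], [3, 5], [4]].

The final insertion tableau P = [[1, 2], [3, 5], [4]] has shape [2, 2, 1].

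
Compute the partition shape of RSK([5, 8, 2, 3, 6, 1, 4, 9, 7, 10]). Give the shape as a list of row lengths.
[5, 3, 2]

Row-insert each entry into an empty tableau.

After inserting 5: P = [[5]].
After inserting 8: P = [[5, 8]].
After inserting 2: P = [[2, 8], [5]].
After inserting 3: P = [[2, 3], [5, 8]].
After inserting 6: P = [[2, 3, 6], [5, 8]].
After inserting 1: P = [[1, 3, 6], [2, 8], [5]].
After inserting 4: P = [[1, 3, 4], [2, 6], [5, 8]].
After inserting 9: P = [[1, 3, 4, 9], [2, 6], [5, 8]].
After inserting 7: P = [[1, 3, 4, 7], [2, 6, 9], [5, 8]].
After inserting 10: P = [[1, 3, 4, 7, 10], [2, 6, 9], [5, 8]].

The final insertion tableau P = [[1, 3, 4, 7, 10], [2, 6, 9], [5, 8]] has shape [5, 3, 2].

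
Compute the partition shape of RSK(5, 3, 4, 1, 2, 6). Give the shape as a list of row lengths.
[3, 2, 1]

RSK row insertion gives P = [[1, 2, 6], [3, 4], [5]], which has shape [3, 2, 1].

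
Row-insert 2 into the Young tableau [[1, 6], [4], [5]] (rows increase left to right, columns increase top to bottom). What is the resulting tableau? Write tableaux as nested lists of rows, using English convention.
[[1, 2], [4, 6], [5]]

In row 1, 2 replaces 6 (the leftmost entry greater than 2); 6 is bumped to row 2. 6 is appended to row 2. The new tableau is [[1, 2], [4, 6], [5]].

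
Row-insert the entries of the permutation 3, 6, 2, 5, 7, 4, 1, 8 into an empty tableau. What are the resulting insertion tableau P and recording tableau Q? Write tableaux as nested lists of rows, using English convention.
P = [[1, 4, 7, 8], [2, 5], [3], [6]], Q = [[1, 2, 5, 8], [3, 4], [6], [7]]

Insert each entry of the permutation into P by Schensted row insertion, recording in Q the position of each new cell.

Insert 3: appended to row 1. P = [[3]], Q = [[1]].
Insert 6: appended to row 1. P = [[3, 6]], Q = [[1, 2]].
Insert 2: 2 bumps 3 from row 1; 3 starts row 2. P = [[2, 6], [3]], Q = [[1, 2], [3]].
Insert 5: 5 bumps 6 from row 1; 6 appends to row 2. P = [[2, 5], [3, 6]], Q = [[1, 2], [3, 4]].
Insert 7: appended to row 1. P = [[2, 5, 7], [3, 6]], Q = [[1, 2, 5], [3, 4]].
Insert 4: 4 bumps 5 from row 1; 5 bumps 6 from row 2; 6 starts row 3. P = [[2, 4, 7], [3, 5], [6]], Q = [[1, 2, 5], [3, 4], [6]].
Insert 1: 1 bumps 2 from row 1; 2 bumps 3 from row 2; 3 bumps 6 from row 3; 6 starts row 4. P = [[1, 4, 7], [2, 5], [3], [6]], Q = [[1, 2, 5], [3, 4], [6], [7]].
Insert 8: appended to row 1. P = [[1, 4, 7, 8], [2, 5], [3], [6]], Q = [[1, 2, 5, 8], [3, 4], [6], [7]].

So P = [[1, 4, 7, 8], [2, 5], [3], [6]], Q = [[1, 2, 5, 8], [3, 4], [6], [7]].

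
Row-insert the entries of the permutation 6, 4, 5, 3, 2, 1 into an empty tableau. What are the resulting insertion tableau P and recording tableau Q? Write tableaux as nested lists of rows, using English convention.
P = [[1, 5], [2], [3], [4], [6]], Q = [[1, 3], [2], [4], [5], [6]]

Insert each entry of the permutation into P by Schensted row insertion, recording in Q the position of each new cell.

Insert 6: appended to row 1. P = [[6]].
Insert 4: 4 bumps 6 from row 1; 6 starts row 2. P = [[4], [6]].
Insert 5: appended to row 1. P = [[4, 5], [6]].
Insert 3: 3 bumps 4 from row 1; 4 bumps 6 from row 2; 6 starts row 3. P = [[3, 5], [4], [6]].
Insert 2: 2 bumps 3 from row 1; 3 bumps 4 from row 2; 4 bumps 6 from row 3; 6 starts row 4. P = [[2, 5], [3], [4], [6]].
Insert 1: 1 bumps 2 from row 1; 2 bumps 3 from row 2; 3 bumps 4 from row 3; 4 bumps 6 from row 4; 6 starts row 5. P = [[1, 5], [2], [3], [4], [6]].

So P = [[1, 5], [2], [3], [4], [6]], Q = [[1, 3], [2], [4], [5], [6]].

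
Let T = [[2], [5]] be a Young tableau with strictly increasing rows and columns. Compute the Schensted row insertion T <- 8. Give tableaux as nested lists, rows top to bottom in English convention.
[[2, 8], [5]]

8 is larger than every entry of row 1, so it is appended to row 1. The new tableau is [[2, 8], [5]].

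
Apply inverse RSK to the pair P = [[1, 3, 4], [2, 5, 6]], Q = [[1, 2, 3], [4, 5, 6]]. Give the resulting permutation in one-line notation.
Reverse the RSK construction: for i from n down to 1, find the cell of Q containing i, remove the entry at that cell from P, and reverse-bump it up through P; the value ejected from row 1 is w(i).

Step i=6: Q has 6 at row 2, column 3; remove 6 from row 2 of P and reverse-bump: 6 enters row 1 and ejects 4. So w(6) = 4. P is now [[1, 3, 6], [2, 5]].
Step i=5: Q has 5 at row 2, column 2; remove 5 from row 2 of P and reverse-bump: 5 enters row 1 and ejects 3. So w(5) = 3. P is now [[1, 5, 6], [2]].
Step i=4: Q has 4 at row 2, column 1; remove 2 from row 2 of P and reverse-bump: 2 enters row 1 and ejects 1. So w(4) = 1. P is now [[2, 5, 6]].
Step i=3: Q has 3 at row 1, column 3; remove that cell from P, ejecting 6. So w(3) = 6. P is now [[2, 5]].
Step i=2: Q has 2 at row 1, column 2; remove that cell from P, ejecting 5. So w(2) = 5. P is now [[2]].
Step i=1: Q has 1 at row 1, column 1; remove that cell from P, ejecting 2. So w(1) = 2. P is now [].

So w = 2 5 6 1 3 4.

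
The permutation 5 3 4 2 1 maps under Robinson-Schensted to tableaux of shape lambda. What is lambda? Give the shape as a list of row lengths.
[2, 1, 1, 1]

RSK row insertion gives P = [[1, 4], [2], [3], [5]], which has shape [2, 1, 1, 1].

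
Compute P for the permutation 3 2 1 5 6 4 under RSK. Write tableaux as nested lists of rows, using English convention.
P = [[1, 4, 6], [2, 5], [3]]

After inserting 3: P = [[3]].
After inserting 2: P = [[2], [3]].
After inserting 1: P = [[1], [2], [3]].
After inserting 5: P = [[1, 5], [2], [3]].
After inserting 6: P = [[1, 5, 6], [2], [3]].
After inserting 4: P = [[1, 4, 6], [2, 5], [3]].

So P = [[1, 4, 6], [2, 5], [3]].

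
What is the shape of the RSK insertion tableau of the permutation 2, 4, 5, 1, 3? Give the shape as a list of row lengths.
RSK row insertion gives P = [[1, 3, 5], [2, 4]], which has shape [3, 2].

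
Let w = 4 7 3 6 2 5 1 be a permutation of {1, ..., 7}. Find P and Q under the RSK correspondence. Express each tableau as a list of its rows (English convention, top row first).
P = [[1, 5], [2, 6], [3, 7], [4]], Q = [[1, 2], [3, 4], [5, 6], [7]]

Insert each entry of the permutation into P by Schensted row insertion, recording in Q the position of each new cell.

Insert 4: appended to row 1. P = [[4]].
Insert 7: appended to row 1. P = [[4, 7]].
Insert 3: 3 bumps 4 from row 1; 4 starts row 2. P = [[3, 7], [4]].
Insert 6: 6 bumps 7 from row 1; 7 appends to row 2. P = [[3, 6], [4, 7]].
Insert 2: 2 bumps 3 from row 1; 3 bumps 4 from row 2; 4 starts row 3. P = [[2, 6], [3, 7], [4]].
Insert 5: 5 bumps 6 from row 1; 6 bumps 7 from row 2; 7 appends to row 3. P = [[2, 5], [3, 6], [4, 7]].
Insert 1: 1 bumps 2 from row 1; 2 bumps 3 from row 2; 3 bumps 4 from row 3; 4 starts row 4. P = [[1, 5], [2, 6], [3, 7], [4]].

So P = [[1, 5], [2, 6], [3, 7], [4]], Q = [[1, 2], [3, 4], [5, 6], [7]].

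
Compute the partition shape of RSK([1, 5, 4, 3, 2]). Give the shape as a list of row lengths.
[2, 1, 1, 1]

RSK row insertion gives P = [[1, 2], [3], [4], [5]], which has shape [2, 1, 1, 1].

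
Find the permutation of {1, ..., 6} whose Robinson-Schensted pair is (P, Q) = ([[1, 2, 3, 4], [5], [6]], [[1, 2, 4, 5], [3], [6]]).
1 6 2 3 5 4

Reverse the RSK construction: for i from n down to 1, find the cell of Q containing i, remove the entry at that cell from P, and reverse-bump it up through P; the value ejected from row 1 is w(i).

Step i=6: Q has 6 at row 3, column 1; remove 6 from row 3 of P and reverse-bump: 6 enters row 2 and ejects 5; 5 enters row 1 and ejects 4. So w(6) = 4. P is now [[1, 2, 3, 5], [6]].
Step i=5: Q has 5 at row 1, column 4; remove that cell from P, ejecting 5. So w(5) = 5. P is now [[1, 2, 3], [6]].
Step i=4: Q has 4 at row 1, column 3; remove that cell from P, ejecting 3. So w(4) = 3. P is now [[1, 2], [6]].
Step i=3: Q has 3 at row 2, column 1; remove 6 from row 2 of P and reverse-bump: 6 enters row 1 and ejects 2. So w(3) = 2. P is now [[1, 6]].
Step i=2: Q has 2 at row 1, column 2; remove that cell from P, ejecting 6. So w(2) = 6. P is now [[1]].
Step i=1: Q has 1 at row 1, column 1; remove that cell from P, ejecting 1. So w(1) = 1. P is now [].

So w = 1 6 2 3 5 4.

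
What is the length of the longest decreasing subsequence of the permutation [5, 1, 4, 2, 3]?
3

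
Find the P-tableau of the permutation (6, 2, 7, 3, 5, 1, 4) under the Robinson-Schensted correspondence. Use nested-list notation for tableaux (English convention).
P = [[1, 3, 4], [2, 5], [6, 7]]

After inserting 6: P = [[6]].
After inserting 2: P = [[2], [6]].
After inserting 7: P = [[2, 7], [6]].
After inserting 3: P = [[2, 3], [6, 7]].
After inserting 5: P = [[2, 3, 5], [6, 7]].
After inserting 1: P = [[1, 3, 5], [2, 7], [6]].
After inserting 4: P = [[1, 3, 4], [2, 5], [6, 7]].

So P = [[1, 3, 4], [2, 5], [6, 7]].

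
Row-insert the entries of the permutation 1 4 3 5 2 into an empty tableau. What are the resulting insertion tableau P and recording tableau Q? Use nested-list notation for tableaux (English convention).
P = [[1, 2, 5], [3], [4]], Q = [[1, 2, 4], [3], [5]]

Insert each entry of the permutation into P by Schensted row insertion, recording in Q the position of each new cell.

After inserting 1: P = [[1]].
After inserting 4: P = [[1, 4]].
After inserting 3: P = [[1, 3], [4]].
After inserting 5: P = [[1, 3, 5], [4]].
After inserting 2: P = [[1, 2, 5], [3], [4]].

So P = [[1, 2, 5], [3], [4]], Q = [[1, 2, 4], [3], [5]].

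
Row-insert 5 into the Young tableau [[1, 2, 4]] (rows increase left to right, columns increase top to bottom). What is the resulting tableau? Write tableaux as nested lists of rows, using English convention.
5 is larger than every entry of row 1, so it is appended to row 1. The new tableau is [[1, 2, 4, 5]].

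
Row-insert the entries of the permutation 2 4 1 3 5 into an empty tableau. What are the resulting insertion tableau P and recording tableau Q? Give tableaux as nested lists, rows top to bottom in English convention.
Insert each entry of the permutation into P by Schensted row insertion, recording in Q the position of each new cell.

After inserting 2: P = [[2]].
After inserting 4: P = [[2, 4]].
After inserting 1: P = [[1, 4], [2]].
After inserting 3: P = [[1, 3], [2, 4]].
After inserting 5: P = [[1, 3, 5], [2, 4]].

So P = [[1, 3, 5], [2, 4]], Q = [[1, 2, 5], [3, 4]].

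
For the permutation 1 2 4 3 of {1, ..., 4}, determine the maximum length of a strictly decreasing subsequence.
2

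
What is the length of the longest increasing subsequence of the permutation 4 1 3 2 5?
3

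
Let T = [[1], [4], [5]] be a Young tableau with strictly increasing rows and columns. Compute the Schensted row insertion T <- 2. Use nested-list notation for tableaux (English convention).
2 is larger than every entry of row 1, so it is appended to row 1. The new tableau is [[1, 2], [4], [5]].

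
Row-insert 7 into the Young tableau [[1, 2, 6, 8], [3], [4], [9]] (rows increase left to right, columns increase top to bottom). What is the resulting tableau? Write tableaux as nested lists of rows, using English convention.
In row 1, 7 replaces 8 (the leftmost entry greater than 7); 8 is bumped to row 2. 8 is appended to row 2. The new tableau is [[1, 2, 6, 7], [3, 8], [4], [9]].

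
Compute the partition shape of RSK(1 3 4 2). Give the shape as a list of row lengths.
Row-insert each entry into an empty tableau.

After inserting 1: P = [[1]].
After inserting 3: P = [[1, 3]].
After inserting 4: P = [[1, 3, 4]].
After inserting 2: P = [[1, 2, 4], [3]].

The final insertion tableau P = [[1, 2, 4], [3]] has shape [3, 1].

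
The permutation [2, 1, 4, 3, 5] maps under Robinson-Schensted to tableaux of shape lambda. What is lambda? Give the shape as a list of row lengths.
Row-insert each entry into an empty tableau.

After inserting 2: P = [[2]].
After inserting 1: P = [[1], [2]].
After inserting 4: P = [[1, 4], [2]].
After inserting 3: P = [[1, 3], [2, 4]].
After inserting 5: P = [[1, 3, 5], [2, 4]].

The final insertion tableau P = [[1, 3, 5], [2, 4]] has shape [3, 2].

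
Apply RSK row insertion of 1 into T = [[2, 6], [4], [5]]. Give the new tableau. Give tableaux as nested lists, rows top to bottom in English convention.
[[1, 6], [2], [4], [5]]

In row 1, 1 replaces 2 (the leftmost entry greater than 1); 2 is bumped to row 2. In row 2, 2 replaces 4 (the leftmost entry greater than 2); 4 is bumped to row 3. In row 3, 4 replaces 5 (the leftmost entry greater than 4); 5 is bumped to row 4. 5 starts a new row 4. The new tableau is [[1, 6], [2], [4], [5]].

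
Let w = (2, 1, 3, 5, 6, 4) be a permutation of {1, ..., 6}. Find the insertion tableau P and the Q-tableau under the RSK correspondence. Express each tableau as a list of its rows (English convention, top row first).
Insert each entry of the permutation into P by Schensted row insertion, recording in Q the position of each new cell.

Insert 2: appended to row 1. P = [[2]].
Insert 1: 1 bumps 2 from row 1; 2 starts row 2. P = [[1], [2]].
Insert 3: appended to row 1. P = [[1, 3], [2]].
Insert 5: appended to row 1. P = [[1, 3, 5], [2]].
Insert 6: appended to row 1. P = [[1, 3, 5, 6], [2]].
Insert 4: 4 bumps 5 from row 1; 5 appends to row 2. P = [[1, 3, 4, 6], [2, 5]].

So P = [[1, 3, 4, 6], [2, 5]], Q = [[1, 3, 4, 5], [2, 6]].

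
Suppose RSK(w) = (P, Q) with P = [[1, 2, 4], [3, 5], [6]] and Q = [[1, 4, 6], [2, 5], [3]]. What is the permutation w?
6 3 1 5 2 4

Reverse the RSK construction: for i from n down to 1, find the cell of Q containing i, remove the entry at that cell from P, and reverse-bump it up through P; the value ejected from row 1 is w(i).

Step i=6: Q has 6 at row 1, column 3; remove that cell from P, ejecting 4. So w(6) = 4. P is now [[1, 2], [3, 5], [6]].
Step i=5: Q has 5 at row 2, column 2; remove 5 from row 2 of P and reverse-bump: 5 enters row 1 and ejects 2. So w(5) = 2. P is now [[1, 5], [3], [6]].
Step i=4: Q has 4 at row 1, column 2; remove that cell from P, ejecting 5. So w(4) = 5. P is now [[1], [3], [6]].
Step i=3: Q has 3 at row 3, column 1; remove 6 from row 3 of P and reverse-bump: 6 enters row 2 and ejects 3; 3 enters row 1 and ejects 1. So w(3) = 1. P is now [[3], [6]].
Step i=2: Q has 2 at row 2, column 1; remove 6 from row 2 of P and reverse-bump: 6 enters row 1 and ejects 3. So w(2) = 3. P is now [[6]].
Step i=1: Q has 1 at row 1, column 1; remove that cell from P, ejecting 6. So w(1) = 6. P is now [].

So w = 6 3 1 5 2 4.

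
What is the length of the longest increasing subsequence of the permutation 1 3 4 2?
3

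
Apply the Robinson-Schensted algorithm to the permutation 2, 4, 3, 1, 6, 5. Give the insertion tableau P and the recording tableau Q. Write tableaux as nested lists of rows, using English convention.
P = [[1, 3, 5], [2, 6], [4]], Q = [[1, 2, 5], [3, 6], [4]]

Insert each entry of the permutation into P by Schensted row insertion, recording in Q the position of each new cell.

Insert 2: appended to row 1. P = [[2]], Q = [[1]].
Insert 4: appended to row 1. P = [[2, 4]], Q = [[1, 2]].
Insert 3: 3 bumps 4 from row 1; 4 starts row 2. P = [[2, 3], [4]], Q = [[1, 2], [3]].
Insert 1: 1 bumps 2 from row 1; 2 bumps 4 from row 2; 4 starts row 3. P = [[1, 3], [2], [4]], Q = [[1, 2], [3], [4]].
Insert 6: appended to row 1. P = [[1, 3, 6], [2], [4]], Q = [[1, 2, 5], [3], [4]].
Insert 5: 5 bumps 6 from row 1; 6 appends to row 2. P = [[1, 3, 5], [2, 6], [4]], Q = [[1, 2, 5], [3, 6], [4]].

So P = [[1, 3, 5], [2, 6], [4]], Q = [[1, 2, 5], [3, 6], [4]].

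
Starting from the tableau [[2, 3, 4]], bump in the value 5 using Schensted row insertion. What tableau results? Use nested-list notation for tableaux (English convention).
[[2, 3, 4, 5]]

5 is larger than every entry of row 1, so it is appended to row 1. The new tableau is [[2, 3, 4, 5]].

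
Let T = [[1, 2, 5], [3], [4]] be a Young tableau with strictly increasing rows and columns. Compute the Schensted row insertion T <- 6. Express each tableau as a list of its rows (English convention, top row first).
6 is larger than every entry of row 1, so it is appended to row 1. The new tableau is [[1, 2, 5, 6], [3], [4]].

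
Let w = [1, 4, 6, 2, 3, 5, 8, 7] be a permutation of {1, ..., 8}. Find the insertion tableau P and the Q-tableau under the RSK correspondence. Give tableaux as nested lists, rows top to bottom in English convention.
Insert each entry of the permutation into P by Schensted row insertion, recording in Q the position of each new cell.

Insert 1: appended to row 1. P = [[1]].
Insert 4: appended to row 1. P = [[1, 4]].
Insert 6: appended to row 1. P = [[1, 4, 6]].
Insert 2: 2 bumps 4 from row 1; 4 starts row 2. P = [[1, 2, 6], [4]].
Insert 3: 3 bumps 6 from row 1; 6 appends to row 2. P = [[1, 2, 3], [4, 6]].
Insert 5: appended to row 1. P = [[1, 2, 3, 5], [4, 6]].
Insert 8: appended to row 1. P = [[1, 2, 3, 5, 8], [4, 6]].
Insert 7: 7 bumps 8 from row 1; 8 appends to row 2. P = [[1, 2, 3, 5, 7], [4, 6, 8]].

So P = [[1, 2, 3, 5, 7], [4, 6, 8]], Q = [[1, 2, 3, 6, 7], [4, 5, 8]].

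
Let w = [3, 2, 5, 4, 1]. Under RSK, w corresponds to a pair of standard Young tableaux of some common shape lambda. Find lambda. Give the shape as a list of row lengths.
RSK row insertion gives P = [[1, 4], [2, 5], [3]], which has shape [2, 2, 1].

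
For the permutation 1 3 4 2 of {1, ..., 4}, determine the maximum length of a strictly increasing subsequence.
3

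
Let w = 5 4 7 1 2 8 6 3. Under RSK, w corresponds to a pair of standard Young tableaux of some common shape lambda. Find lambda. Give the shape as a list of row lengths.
[3, 3, 2]

Row-insert each entry into an empty tableau.

After inserting 5: P = [[5]].
After inserting 4: P = [[4], [5]].
After inserting 7: P = [[4, 7], [5]].
After inserting 1: P = [[1, 7], [4], [5]].
After inserting 2: P = [[1, 2], [4, 7], [5]].
After inserting 8: P = [[1, 2, 8], [4, 7], [5]].
After inserting 6: P = [[1, 2, 6], [4, 7, 8], [5]].
After inserting 3: P = [[1, 2, 3], [4, 6, 8], [5, 7]].

The final insertion tableau P = [[1, 2, 3], [4, 6, 8], [5, 7]] has shape [3, 3, 2].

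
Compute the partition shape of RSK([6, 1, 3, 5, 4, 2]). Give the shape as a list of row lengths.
[3, 1, 1, 1]

Row-insert each entry into an empty tableau.

After inserting 6: P = [[6]].
After inserting 1: P = [[1], [6]].
After inserting 3: P = [[1, 3], [6]].
After inserting 5: P = [[1, 3, 5], [6]].
After inserting 4: P = [[1, 3, 4], [5], [6]].
After inserting 2: P = [[1, 2, 4], [3], [5], [6]].

The final insertion tableau P = [[1, 2, 4], [3], [5], [6]] has shape [3, 1, 1, 1].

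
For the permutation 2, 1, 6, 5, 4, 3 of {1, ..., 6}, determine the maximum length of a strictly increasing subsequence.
2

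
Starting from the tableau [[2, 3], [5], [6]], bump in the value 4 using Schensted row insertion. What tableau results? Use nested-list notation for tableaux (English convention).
[[2, 3, 4], [5], [6]]

4 is larger than every entry of row 1, so it is appended to row 1. The new tableau is [[2, 3, 4], [5], [6]].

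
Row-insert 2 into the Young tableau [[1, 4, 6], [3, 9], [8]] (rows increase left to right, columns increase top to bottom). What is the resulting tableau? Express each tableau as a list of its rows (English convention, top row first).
In row 1, 2 replaces 4 (the leftmost entry greater than 2); 4 is bumped to row 2. In row 2, 4 replaces 9 (the leftmost entry greater than 4); 9 is bumped to row 3. 9 is appended to row 3. The new tableau is [[1, 2, 6], [3, 4], [8, 9]].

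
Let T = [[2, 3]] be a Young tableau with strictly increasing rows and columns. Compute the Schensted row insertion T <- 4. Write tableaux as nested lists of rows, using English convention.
4 is larger than every entry of row 1, so it is appended to row 1. The new tableau is [[2, 3, 4]].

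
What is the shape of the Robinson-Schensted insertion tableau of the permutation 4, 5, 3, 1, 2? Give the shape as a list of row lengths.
RSK row insertion gives P = [[1, 2], [3, 5], [4]], which has shape [2, 2, 1].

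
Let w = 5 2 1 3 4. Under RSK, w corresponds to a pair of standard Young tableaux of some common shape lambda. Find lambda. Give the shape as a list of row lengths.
[3, 1, 1]

Row-insert each entry into an empty tableau.

After inserting 5: P = [[5]].
After inserting 2: P = [[2], [5]].
After inserting 1: P = [[1], [2], [5]].
After inserting 3: P = [[1, 3], [2], [5]].
After inserting 4: P = [[1, 3, 4], [2], [5]].

The final insertion tableau P = [[1, 3, 4], [2], [5]] has shape [3, 1, 1].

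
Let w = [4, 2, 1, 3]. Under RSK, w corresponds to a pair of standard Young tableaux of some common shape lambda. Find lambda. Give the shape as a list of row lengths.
[2, 1, 1]

RSK row insertion gives P = [[1, 3], [2], [4]], which has shape [2, 1, 1].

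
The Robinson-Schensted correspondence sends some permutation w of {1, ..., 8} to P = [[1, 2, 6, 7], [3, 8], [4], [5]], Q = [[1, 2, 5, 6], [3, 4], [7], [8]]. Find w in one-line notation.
5 8 1 4 6 7 3 2

Reverse the RSK construction: for i from n down to 1, find the cell of Q containing i, remove the entry at that cell from P, and reverse-bump it up through P; the value ejected from row 1 is w(i).

Step i=8: Q has 8 at row 4, column 1; remove 5 from row 4 of P and reverse-bump: 5 enters row 3 and ejects 4; 4 enters row 2 and ejects 3; 3 enters row 1 and ejects 2. So w(8) = 2. P is now [[1, 3, 6, 7], [4, 8], [5]].
Step i=7: Q has 7 at row 3, column 1; remove 5 from row 3 of P and reverse-bump: 5 enters row 2 and ejects 4; 4 enters row 1 and ejects 3. So w(7) = 3. P is now [[1, 4, 6, 7], [5, 8]].
Step i=6: Q has 6 at row 1, column 4; remove that cell from P, ejecting 7. So w(6) = 7. P is now [[1, 4, 6], [5, 8]].
Step i=5: Q has 5 at row 1, column 3; remove that cell from P, ejecting 6. So w(5) = 6. P is now [[1, 4], [5, 8]].
Step i=4: Q has 4 at row 2, column 2; remove 8 from row 2 of P and reverse-bump: 8 enters row 1 and ejects 4. So w(4) = 4. P is now [[1, 8], [5]].
Step i=3: Q has 3 at row 2, column 1; remove 5 from row 2 of P and reverse-bump: 5 enters row 1 and ejects 1. So w(3) = 1. P is now [[5, 8]].
Step i=2: Q has 2 at row 1, column 2; remove that cell from P, ejecting 8. So w(2) = 8. P is now [[5]].
Step i=1: Q has 1 at row 1, column 1; remove that cell from P, ejecting 5. So w(1) = 5. P is now [].

So w = 5 8 1 4 6 7 3 2.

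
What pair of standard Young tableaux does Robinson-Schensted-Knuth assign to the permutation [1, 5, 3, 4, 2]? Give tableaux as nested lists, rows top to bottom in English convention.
Insert each entry of the permutation into P by Schensted row insertion, recording in Q the position of each new cell.

After inserting 1: P = [[1]].
After inserting 5: P = [[1, 5]].
After inserting 3: P = [[1, 3], [5]].
After inserting 4: P = [[1, 3, 4], [5]].
After inserting 2: P = [[1, 2, 4], [3], [5]].

So P = [[1, 2, 4], [3], [5]], Q = [[1, 2, 4], [3], [5]].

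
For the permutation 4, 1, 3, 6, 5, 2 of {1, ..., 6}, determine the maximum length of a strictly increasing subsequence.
3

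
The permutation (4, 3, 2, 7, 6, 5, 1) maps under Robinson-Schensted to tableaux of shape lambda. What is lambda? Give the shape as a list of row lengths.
Row-insert each entry into an empty tableau.

After inserting 4: P = [[4]].
After inserting 3: P = [[3], [4]].
After inserting 2: P = [[2], [3], [4]].
After inserting 7: P = [[2, 7], [3], [4]].
After inserting 6: P = [[2, 6], [3, 7], [4]].
After inserting 5: P = [[2, 5], [3, 6], [4, 7]].
After inserting 1: P = [[1, 5], [2, 6], [3, 7], [4]].

The final insertion tableau P = [[1, 5], [2, 6], [3, 7], [4]] has shape [2, 2, 2, 1].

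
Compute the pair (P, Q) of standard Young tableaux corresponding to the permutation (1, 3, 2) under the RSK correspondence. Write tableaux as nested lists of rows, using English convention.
Insert each entry of the permutation into P by Schensted row insertion, recording in Q the position of each new cell.

After inserting 1: P = [[1]].
After inserting 3: P = [[1, 3]].
After inserting 2: P = [[1, 2], [3]].

So P = [[1, 2], [3]], Q = [[1, 2], [3]].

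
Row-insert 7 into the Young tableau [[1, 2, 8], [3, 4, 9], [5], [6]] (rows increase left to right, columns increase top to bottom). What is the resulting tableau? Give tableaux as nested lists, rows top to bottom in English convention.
[[1, 2, 7], [3, 4, 8], [5, 9], [6]]

In row 1, 7 replaces 8 (the leftmost entry greater than 7); 8 is bumped to row 2. In row 2, 8 replaces 9 (the leftmost entry greater than 8); 9 is bumped to row 3. 9 is appended to row 3. The new tableau is [[1, 2, 7], [3, 4, 8], [5, 9], [6]].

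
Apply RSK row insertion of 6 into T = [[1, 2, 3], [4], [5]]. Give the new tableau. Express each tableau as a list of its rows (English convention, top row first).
6 is larger than every entry of row 1, so it is appended to row 1. The new tableau is [[1, 2, 3, 6], [4], [5]].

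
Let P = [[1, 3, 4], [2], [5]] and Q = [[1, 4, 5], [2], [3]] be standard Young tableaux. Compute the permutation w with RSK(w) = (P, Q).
Reverse RSK: for i = n, n-1, ..., 1, locate i in Q, remove the corresponding corner cell from P, and reverse-bump its entry up through P; the value ejected from row 1 is w(i).

So w = 5 2 1 3 4.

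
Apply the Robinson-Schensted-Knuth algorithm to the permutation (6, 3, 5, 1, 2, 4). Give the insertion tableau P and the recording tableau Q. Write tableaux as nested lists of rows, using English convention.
P = [[1, 2, 4], [3, 5], [6]], Q = [[1, 3, 6], [2, 5], [4]]

Insert each entry of the permutation into P by Schensted row insertion, recording in Q the position of each new cell.

Insert 6: appended to row 1. P = [[6]], Q = [[1]].
Insert 3: 3 bumps 6 from row 1; 6 starts row 2. P = [[3], [6]], Q = [[1], [2]].
Insert 5: appended to row 1. P = [[3, 5], [6]], Q = [[1, 3], [2]].
Insert 1: 1 bumps 3 from row 1; 3 bumps 6 from row 2; 6 starts row 3. P = [[1, 5], [3], [6]], Q = [[1, 3], [2], [4]].
Insert 2: 2 bumps 5 from row 1; 5 appends to row 2. P = [[1, 2], [3, 5], [6]], Q = [[1, 3], [2, 5], [4]].
Insert 4: appended to row 1. P = [[1, 2, 4], [3, 5], [6]], Q = [[1, 3, 6], [2, 5], [4]].

So P = [[1, 2, 4], [3, 5], [6]], Q = [[1, 3, 6], [2, 5], [4]].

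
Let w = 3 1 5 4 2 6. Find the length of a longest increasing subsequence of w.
3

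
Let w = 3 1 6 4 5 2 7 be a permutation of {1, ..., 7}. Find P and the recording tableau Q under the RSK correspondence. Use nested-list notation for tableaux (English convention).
P = [[1, 2, 5, 7], [3, 4], [6]], Q = [[1, 3, 5, 7], [2, 4], [6]]

Insert each entry of the permutation into P by Schensted row insertion, recording in Q the position of each new cell.

Insert 3: appended to row 1. P = [[3]], Q = [[1]].
Insert 1: 1 bumps 3 from row 1; 3 starts row 2. P = [[1], [3]], Q = [[1], [2]].
Insert 6: appended to row 1. P = [[1, 6], [3]], Q = [[1, 3], [2]].
Insert 4: 4 bumps 6 from row 1; 6 appends to row 2. P = [[1, 4], [3, 6]], Q = [[1, 3], [2, 4]].
Insert 5: appended to row 1. P = [[1, 4, 5], [3, 6]], Q = [[1, 3, 5], [2, 4]].
Insert 2: 2 bumps 4 from row 1; 4 bumps 6 from row 2; 6 starts row 3. P = [[1, 2, 5], [3, 4], [6]], Q = [[1, 3, 5], [2, 4], [6]].
Insert 7: appended to row 1. P = [[1, 2, 5, 7], [3, 4], [6]], Q = [[1, 3, 5, 7], [2, 4], [6]].

So P = [[1, 2, 5, 7], [3, 4], [6]], Q = [[1, 3, 5, 7], [2, 4], [6]].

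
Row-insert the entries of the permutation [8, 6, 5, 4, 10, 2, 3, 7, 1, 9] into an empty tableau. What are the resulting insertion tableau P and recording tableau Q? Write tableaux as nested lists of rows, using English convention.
P = [[1, 3, 7, 9], [2, 10], [4], [5], [6], [8]], Q = [[1, 5, 8, 10], [2, 7], [3], [4], [6], [9]]

Insert each entry of the permutation into P by Schensted row insertion, recording in Q the position of each new cell.

After inserting 8: P = [[8]].
After inserting 6: P = [[6], [8]].
After inserting 5: P = [[5], [6], [8]].
After inserting 4: P = [[4], [5], [6], [8]].
After inserting 10: P = [[4, 10], [5], [6], [8]].
After inserting 2: P = [[2, 10], [4], [5], [6], [8]].
After inserting 3: P = [[2, 3], [4, 10], [5], [6], [8]].
After inserting 7: P = [[2, 3, 7], [4, 10], [5], [6], [8]].
After inserting 1: P = [[1, 3, 7], [2, 10], [4], [5], [6], [8]].
After inserting 9: P = [[1, 3, 7, 9], [2, 10], [4], [5], [6], [8]].

So P = [[1, 3, 7, 9], [2, 10], [4], [5], [6], [8]], Q = [[1, 5, 8, 10], [2, 7], [3], [4], [6], [9]].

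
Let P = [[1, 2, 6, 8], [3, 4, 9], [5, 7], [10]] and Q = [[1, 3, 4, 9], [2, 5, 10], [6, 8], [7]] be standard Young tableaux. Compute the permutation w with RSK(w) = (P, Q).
5 3 4 10 7 6 1 2 9 8

Reverse the RSK construction: for i from n down to 1, find the cell of Q containing i, remove the entry at that cell from P, and reverse-bump it up through P; the value ejected from row 1 is w(i).

Step i=10: Q has 10 at row 2, column 3; remove 9 from row 2 of P and reverse-bump: 9 enters row 1 and ejects 8. So w(10) = 8. P is now [[1, 2, 6, 9], [3, 4], [5, 7], [10]].
Step i=9: Q has 9 at row 1, column 4; remove that cell from P, ejecting 9. So w(9) = 9. P is now [[1, 2, 6], [3, 4], [5, 7], [10]].
Step i=8: Q has 8 at row 3, column 2; remove 7 from row 3 of P and reverse-bump: 7 enters row 2 and ejects 4; 4 enters row 1 and ejects 2. So w(8) = 2. P is now [[1, 4, 6], [3, 7], [5], [10]].
Step i=7: Q has 7 at row 4, column 1; remove 10 from row 4 of P and reverse-bump: 10 enters row 3 and ejects 5; 5 enters row 2 and ejects 3; 3 enters row 1 and ejects 1. So w(7) = 1. P is now [[3, 4, 6], [5, 7], [10]].
Step i=6: Q has 6 at row 3, column 1; remove 10 from row 3 of P and reverse-bump: 10 enters row 2 and ejects 7; 7 enters row 1 and ejects 6. So w(6) = 6. P is now [[3, 4, 7], [5, 10]].
Step i=5: Q has 5 at row 2, column 2; remove 10 from row 2 of P and reverse-bump: 10 enters row 1 and ejects 7. So w(5) = 7. P is now [[3, 4, 10], [5]].
Step i=4: Q has 4 at row 1, column 3; remove that cell from P, ejecting 10. So w(4) = 10. P is now [[3, 4], [5]].
Step i=3: Q has 3 at row 1, column 2; remove that cell from P, ejecting 4. So w(3) = 4. P is now [[3], [5]].
Step i=2: Q has 2 at row 2, column 1; remove 5 from row 2 of P and reverse-bump: 5 enters row 1 and ejects 3. So w(2) = 3. P is now [[5]].
Step i=1: Q has 1 at row 1, column 1; remove that cell from P, ejecting 5. So w(1) = 5. P is now [].

So w = 5 3 4 10 7 6 1 2 9 8.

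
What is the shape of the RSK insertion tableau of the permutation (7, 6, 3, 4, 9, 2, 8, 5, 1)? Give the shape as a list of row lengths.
[3, 2, 2, 1, 1]

RSK row insertion gives P = [[1, 4, 5], [2, 8], [3, 9], [6], [7]], which has shape [3, 2, 2, 1, 1].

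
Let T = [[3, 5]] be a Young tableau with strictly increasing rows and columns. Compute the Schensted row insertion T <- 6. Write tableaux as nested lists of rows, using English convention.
6 is larger than every entry of row 1, so it is appended to row 1. The new tableau is [[3, 5, 6]].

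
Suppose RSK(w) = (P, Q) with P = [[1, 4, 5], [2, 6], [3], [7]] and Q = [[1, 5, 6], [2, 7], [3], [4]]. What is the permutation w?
7 3 2 1 4 6 5

Reverse the RSK construction: for i from n down to 1, find the cell of Q containing i, remove the entry at that cell from P, and reverse-bump it up through P; the value ejected from row 1 is w(i).

Step i=7: Q has 7 at row 2, column 2; remove 6 from row 2 of P and reverse-bump: 6 enters row 1 and ejects 5. So w(7) = 5. P is now [[1, 4, 6], [2], [3], [7]].
Step i=6: Q has 6 at row 1, column 3; remove that cell from P, ejecting 6. So w(6) = 6. P is now [[1, 4], [2], [3], [7]].
Step i=5: Q has 5 at row 1, column 2; remove that cell from P, ejecting 4. So w(5) = 4. P is now [[1], [2], [3], [7]].
Step i=4: Q has 4 at row 4, column 1; remove 7 from row 4 of P and reverse-bump: 7 enters row 3 and ejects 3; 3 enters row 2 and ejects 2; 2 enters row 1 and ejects 1. So w(4) = 1. P is now [[2], [3], [7]].
Step i=3: Q has 3 at row 3, column 1; remove 7 from row 3 of P and reverse-bump: 7 enters row 2 and ejects 3; 3 enters row 1 and ejects 2. So w(3) = 2. P is now [[3], [7]].
Step i=2: Q has 2 at row 2, column 1; remove 7 from row 2 of P and reverse-bump: 7 enters row 1 and ejects 3. So w(2) = 3. P is now [[7]].
Step i=1: Q has 1 at row 1, column 1; remove that cell from P, ejecting 7. So w(1) = 7. P is now [].

So w = 7 3 2 1 4 6 5.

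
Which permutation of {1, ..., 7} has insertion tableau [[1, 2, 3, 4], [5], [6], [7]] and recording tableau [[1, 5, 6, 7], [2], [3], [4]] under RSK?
7 6 5 1 2 3 4

Reverse the RSK construction: for i from n down to 1, find the cell of Q containing i, remove the entry at that cell from P, and reverse-bump it up through P; the value ejected from row 1 is w(i).

Step i=7: Q has 7 at row 1, column 4; remove that cell from P, ejecting 4. So w(7) = 4. P is now [[1, 2, 3], [5], [6], [7]].
Step i=6: Q has 6 at row 1, column 3; remove that cell from P, ejecting 3. So w(6) = 3. P is now [[1, 2], [5], [6], [7]].
Step i=5: Q has 5 at row 1, column 2; remove that cell from P, ejecting 2. So w(5) = 2. P is now [[1], [5], [6], [7]].
Step i=4: Q has 4 at row 4, column 1; remove 7 from row 4 of P and reverse-bump: 7 enters row 3 and ejects 6; 6 enters row 2 and ejects 5; 5 enters row 1 and ejects 1. So w(4) = 1. P is now [[5], [6], [7]].
Step i=3: Q has 3 at row 3, column 1; remove 7 from row 3 of P and reverse-bump: 7 enters row 2 and ejects 6; 6 enters row 1 and ejects 5. So w(3) = 5. P is now [[6], [7]].
Step i=2: Q has 2 at row 2, column 1; remove 7 from row 2 of P and reverse-bump: 7 enters row 1 and ejects 6. So w(2) = 6. P is now [[7]].
Step i=1: Q has 1 at row 1, column 1; remove that cell from P, ejecting 7. So w(1) = 7. P is now [].

So w = 7 6 5 1 2 3 4.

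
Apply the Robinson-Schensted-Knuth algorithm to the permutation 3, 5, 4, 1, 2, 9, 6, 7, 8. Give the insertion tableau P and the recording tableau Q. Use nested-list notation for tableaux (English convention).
Insert each entry of the permutation into P by Schensted row insertion, recording in Q the position of each new cell.

Insert 3: appended to row 1. P = [[3]], Q = [[1]].
Insert 5: appended to row 1. P = [[3, 5]], Q = [[1, 2]].
Insert 4: 4 bumps 5 from row 1; 5 starts row 2. P = [[3, 4], [5]], Q = [[1, 2], [3]].
Insert 1: 1 bumps 3 from row 1; 3 bumps 5 from row 2; 5 starts row 3. P = [[1, 4], [3], [5]], Q = [[1, 2], [3], [4]].
Insert 2: 2 bumps 4 from row 1; 4 appends to row 2. P = [[1, 2], [3, 4], [5]], Q = [[1, 2], [3, 5], [4]].
Insert 9: appended to row 1. P = [[1, 2, 9], [3, 4], [5]], Q = [[1, 2, 6], [3, 5], [4]].
Insert 6: 6 bumps 9 from row 1; 9 appends to row 2. P = [[1, 2, 6], [3, 4, 9], [5]], Q = [[1, 2, 6], [3, 5, 7], [4]].
Insert 7: appended to row 1. P = [[1, 2, 6, 7], [3, 4, 9], [5]], Q = [[1, 2, 6, 8], [3, 5, 7], [4]].
Insert 8: appended to row 1. P = [[1, 2, 6, 7, 8], [3, 4, 9], [5]], Q = [[1, 2, 6, 8, 9], [3, 5, 7], [4]].

So P = [[1, 2, 6, 7, 8], [3, 4, 9], [5]], Q = [[1, 2, 6, 8, 9], [3, 5, 7], [4]].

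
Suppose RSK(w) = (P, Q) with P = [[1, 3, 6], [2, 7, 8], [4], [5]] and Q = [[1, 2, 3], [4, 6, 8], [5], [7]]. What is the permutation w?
5 7 8 4 2 3 1 6

Reverse the RSK construction: for i from n down to 1, find the cell of Q containing i, remove the entry at that cell from P, and reverse-bump it up through P; the value ejected from row 1 is w(i).

Step i=8: Q has 8 at row 2, column 3; remove 8 from row 2 of P and reverse-bump: 8 enters row 1 and ejects 6. So w(8) = 6. P is now [[1, 3, 8], [2, 7], [4], [5]].
Step i=7: Q has 7 at row 4, column 1; remove 5 from row 4 of P and reverse-bump: 5 enters row 3 and ejects 4; 4 enters row 2 and ejects 2; 2 enters row 1 and ejects 1. So w(7) = 1. P is now [[2, 3, 8], [4, 7], [5]].
Step i=6: Q has 6 at row 2, column 2; remove 7 from row 2 of P and reverse-bump: 7 enters row 1 and ejects 3. So w(6) = 3. P is now [[2, 7, 8], [4], [5]].
Step i=5: Q has 5 at row 3, column 1; remove 5 from row 3 of P and reverse-bump: 5 enters row 2 and ejects 4; 4 enters row 1 and ejects 2. So w(5) = 2. P is now [[4, 7, 8], [5]].
Step i=4: Q has 4 at row 2, column 1; remove 5 from row 2 of P and reverse-bump: 5 enters row 1 and ejects 4. So w(4) = 4. P is now [[5, 7, 8]].
Step i=3: Q has 3 at row 1, column 3; remove that cell from P, ejecting 8. So w(3) = 8. P is now [[5, 7]].
Step i=2: Q has 2 at row 1, column 2; remove that cell from P, ejecting 7. So w(2) = 7. P is now [[5]].
Step i=1: Q has 1 at row 1, column 1; remove that cell from P, ejecting 5. So w(1) = 5. P is now [].

So w = 5 7 8 4 2 3 1 6.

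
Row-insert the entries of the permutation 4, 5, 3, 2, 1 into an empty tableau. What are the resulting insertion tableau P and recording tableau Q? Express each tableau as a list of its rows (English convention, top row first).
P = [[1, 5], [2], [3], [4]], Q = [[1, 2], [3], [4], [5]]

Insert each entry of the permutation into P by Schensted row insertion, recording in Q the position of each new cell.

Insert 4: appended to row 1. P = [[4]].
Insert 5: appended to row 1. P = [[4, 5]].
Insert 3: 3 bumps 4 from row 1; 4 starts row 2. P = [[3, 5], [4]].
Insert 2: 2 bumps 3 from row 1; 3 bumps 4 from row 2; 4 starts row 3. P = [[2, 5], [3], [4]].
Insert 1: 1 bumps 2 from row 1; 2 bumps 3 from row 2; 3 bumps 4 from row 3; 4 starts row 4. P = [[1, 5], [2], [3], [4]].

So P = [[1, 5], [2], [3], [4]], Q = [[1, 2], [3], [4], [5]].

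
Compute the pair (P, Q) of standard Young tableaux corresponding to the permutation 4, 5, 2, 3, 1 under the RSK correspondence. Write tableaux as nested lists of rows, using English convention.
P = [[1, 3], [2, 5], [4]], Q = [[1, 2], [3, 4], [5]]

Insert each entry of the permutation into P by Schensted row insertion, recording in Q the position of each new cell.

Insert 4: appended to row 1. P = [[4]], Q = [[1]].
Insert 5: appended to row 1. P = [[4, 5]], Q = [[1, 2]].
Insert 2: 2 bumps 4 from row 1; 4 starts row 2. P = [[2, 5], [4]], Q = [[1, 2], [3]].
Insert 3: 3 bumps 5 from row 1; 5 appends to row 2. P = [[2, 3], [4, 5]], Q = [[1, 2], [3, 4]].
Insert 1: 1 bumps 2 from row 1; 2 bumps 4 from row 2; 4 starts row 3. P = [[1, 3], [2, 5], [4]], Q = [[1, 2], [3, 4], [5]].

So P = [[1, 3], [2, 5], [4]], Q = [[1, 2], [3, 4], [5]].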